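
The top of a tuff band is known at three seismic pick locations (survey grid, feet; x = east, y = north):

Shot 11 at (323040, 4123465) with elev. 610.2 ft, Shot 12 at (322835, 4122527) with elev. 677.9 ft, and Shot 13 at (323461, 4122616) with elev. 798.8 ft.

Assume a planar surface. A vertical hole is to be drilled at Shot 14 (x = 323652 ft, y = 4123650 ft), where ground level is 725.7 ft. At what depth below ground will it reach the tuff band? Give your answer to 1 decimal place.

Two edge vectors: Shot 11→Shot 12 = (-205, -938, 67.7), Shot 11→Shot 13 = (421, -849, 188.6).
Normal n = (Shot 11→Shot 12) × (Shot 11→Shot 13) = (-119429.5, 67164.7, 568943).
So ∂z/∂x = −n_x/n_z = 0.209914701 and ∂z/∂y = −n_y/n_z = −0.118051720.
Intercept c from Shot 11: 610.2 − 67810.85 + 486782.14 = 419581.49.
At (323652, 4123650): z_contact = 67939.31 − 486803.98 + 419581.49 = 716.83 ft.
Depth below ground = 725.7 − 716.83 = 8.9 ft.

8.9 ft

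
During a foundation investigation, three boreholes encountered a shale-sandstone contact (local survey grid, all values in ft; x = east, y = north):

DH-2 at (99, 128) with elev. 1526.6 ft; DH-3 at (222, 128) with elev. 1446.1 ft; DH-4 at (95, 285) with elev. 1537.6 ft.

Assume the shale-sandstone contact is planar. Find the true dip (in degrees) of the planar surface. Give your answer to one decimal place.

Let the plane be z = a·x + b·y + c.
DH-3−DH-2: 123a + 0b = −80.5;  DH-4−DH-2: −4a + 157b = 11.
Solving gives a = −0.65447, b = 0.05339.
Gradient magnitude |∇z| = √(a² + b²) = √(0.42833 + 0.00285) = 0.65665.
True dip = arctan(0.65665) = 33.3°, dipping toward E (azimuth ≈ 095°).

33.3°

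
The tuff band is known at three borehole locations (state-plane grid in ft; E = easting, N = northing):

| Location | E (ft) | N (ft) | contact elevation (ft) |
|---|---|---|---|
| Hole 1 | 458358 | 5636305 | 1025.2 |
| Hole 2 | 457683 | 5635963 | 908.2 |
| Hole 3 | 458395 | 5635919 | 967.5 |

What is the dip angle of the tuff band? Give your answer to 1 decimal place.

Let the plane be z = a·E + b·N + c.
Hole 2−Hole 1: −675a − 342b = −117;  Hole 3−Hole 1: 37a − 386b = −57.7.
Solving gives a = 0.09308, b = 0.15840.
Gradient magnitude |∇z| = √(a² + b²) = √(0.00866 + 0.02509) = 0.18372.
True dip = arctan(0.18372) = 10.4°, dipping toward SSW (azimuth ≈ 210°).

10.4°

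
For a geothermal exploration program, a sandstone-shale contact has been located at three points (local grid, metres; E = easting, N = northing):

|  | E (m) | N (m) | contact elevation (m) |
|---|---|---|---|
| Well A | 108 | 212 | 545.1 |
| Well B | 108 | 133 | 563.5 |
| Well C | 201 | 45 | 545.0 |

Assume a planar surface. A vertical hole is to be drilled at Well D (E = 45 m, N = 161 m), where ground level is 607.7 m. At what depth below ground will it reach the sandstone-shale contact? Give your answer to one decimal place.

24.3 m

Two edge vectors: Well A→Well B = (0, -79, 18.4), Well A→Well C = (93, -167, -0.1).
Normal n = (Well A→Well B) × (Well A→Well C) = (3080.7, 1711.2, 7347).
So ∂z/∂E = −n_x/n_z = −0.41931 and ∂z/∂N = −n_y/n_z = −0.23291.
Intercept c from Well A: 545.1 + 45.29 + 49.38 = 639.76.
At (45, 161): z_contact = −18.87 − 37.50 + 639.76 = 583.40 m.
Depth below ground = 607.7 − 583.40 = 24.3 m.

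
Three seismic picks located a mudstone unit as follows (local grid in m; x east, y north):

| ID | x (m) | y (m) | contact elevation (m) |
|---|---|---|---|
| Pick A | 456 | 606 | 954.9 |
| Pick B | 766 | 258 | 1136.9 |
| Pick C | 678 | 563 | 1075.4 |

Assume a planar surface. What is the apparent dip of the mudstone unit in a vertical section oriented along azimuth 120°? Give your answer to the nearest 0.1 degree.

Two edge vectors: Pick A→Pick B = (310, -348, 182), Pick A→Pick C = (222, -43, 120.5).
Normal n = (Pick A→Pick B) × (Pick A→Pick C) = (-34108, 3049, 63926).
So ∂z/∂x = −n_x/n_z = 0.53355 and ∂z/∂y = −n_y/n_z = −0.04770.
Unit vector along 120° is (sin 120°, cos 120°) = (0.8660, -0.5000).
Slope in that direction = a·(0.8660) + b·(-0.5000) = 0.48592.
Apparent dip = arctan|0.48592| = 25.9° (true dip is 28.2°, so apparent ≤ true as expected).

25.9°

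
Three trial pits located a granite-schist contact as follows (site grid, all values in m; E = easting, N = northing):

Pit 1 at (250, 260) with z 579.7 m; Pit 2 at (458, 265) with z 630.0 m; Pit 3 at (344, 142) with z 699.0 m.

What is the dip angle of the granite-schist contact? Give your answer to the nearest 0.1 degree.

40.2°

Let the plane be z = a·E + b·N + c.
Pit 2−Pit 1: 208a + 5b = 50.3;  Pit 3−Pit 1: 94a − 118b = 119.3.
Solving gives a = 0.26113, b = −0.80300.
Gradient magnitude |∇z| = √(a² + b²) = √(0.06819 + 0.64481) = 0.84439.
True dip = arctan(0.84439) = 40.2°, dipping toward NNW (azimuth ≈ 342°).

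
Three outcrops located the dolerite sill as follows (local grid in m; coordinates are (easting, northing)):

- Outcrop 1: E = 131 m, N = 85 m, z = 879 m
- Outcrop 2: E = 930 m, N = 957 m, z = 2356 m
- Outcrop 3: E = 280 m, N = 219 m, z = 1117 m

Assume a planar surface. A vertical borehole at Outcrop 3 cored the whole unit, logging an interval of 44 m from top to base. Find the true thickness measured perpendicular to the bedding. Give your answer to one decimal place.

Let the plane be z = a·E + b·N + c.
Outcrop 2−Outcrop 1: 799a + 872b = 1477;  Outcrop 3−Outcrop 1: 149a + 134b = 238.
Solving gives a = 0.42070, b = 1.30833.
|∇z| = √(a²+b²) = 1.37430, so dip δ = arctan(1.37430) = 53.96°.
True thickness = vertical thickness × cos δ = 44 × cos 53.96° = 25.9 m.

25.9 m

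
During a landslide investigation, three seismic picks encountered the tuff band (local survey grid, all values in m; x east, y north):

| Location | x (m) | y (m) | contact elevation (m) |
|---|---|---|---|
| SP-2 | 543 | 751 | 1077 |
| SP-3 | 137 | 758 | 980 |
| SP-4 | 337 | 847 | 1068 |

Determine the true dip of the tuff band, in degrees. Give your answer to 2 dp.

26.56°

Two edge vectors: SP-2→SP-3 = (-406, 7, -97), SP-2→SP-4 = (-206, 96, -9).
Normal n = (SP-2→SP-3) × (SP-2→SP-4) = (9249, 16328, -37534).
So ∂z/∂x = −n_x/n_z = 0.24642 and ∂z/∂y = −n_y/n_z = 0.43502.
Gradient magnitude |∇z| = √(a² + b²) = √(0.06072 + 0.18924) = 0.49996.
True dip = arctan(0.49996) = 26.56°, dipping toward SSW (azimuth ≈ 210°).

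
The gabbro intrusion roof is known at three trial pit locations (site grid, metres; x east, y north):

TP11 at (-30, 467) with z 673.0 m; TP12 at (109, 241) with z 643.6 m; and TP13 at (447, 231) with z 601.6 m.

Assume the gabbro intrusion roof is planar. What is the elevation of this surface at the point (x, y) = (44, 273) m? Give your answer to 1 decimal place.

Two edge vectors: TP11→TP12 = (139, -226, -29.4), TP11→TP13 = (477, -236, -71.4).
Normal n = (TP11→TP12) × (TP11→TP13) = (9198, -4099.2, 74998).
So ∂z/∂x = −n_x/n_z = −0.12264 and ∂z/∂y = −n_y/n_z = 0.05466.
Intercept c from TP11: 673 − 3.68 − 25.53 = 643.80.
At (44, 273): z = −5.4 + 14.9 + 643.80 = 653.3 m.

653.3 m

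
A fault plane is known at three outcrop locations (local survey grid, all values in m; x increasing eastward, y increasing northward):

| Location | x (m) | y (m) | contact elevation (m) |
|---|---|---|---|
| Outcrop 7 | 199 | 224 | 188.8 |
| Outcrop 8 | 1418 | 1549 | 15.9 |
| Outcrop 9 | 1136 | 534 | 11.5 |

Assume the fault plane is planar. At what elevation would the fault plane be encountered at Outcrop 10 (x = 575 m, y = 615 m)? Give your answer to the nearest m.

134 m

Two edge vectors: Outcrop 7→Outcrop 8 = (1219, 1325, -172.9), Outcrop 7→Outcrop 9 = (937, 310, -177.3).
Normal n = (Outcrop 7→Outcrop 8) × (Outcrop 7→Outcrop 9) = (-181323.5, 54121.4, -863635).
So ∂z/∂x = −n_x/n_z = −0.20995 and ∂z/∂y = −n_y/n_z = 0.06267.
Intercept c from Outcrop 7: 188.8 + 41.78 − 14.04 = 216.54.
At (575, 615): z = −120.7 + 38.5 + 216.54 = 134.4 m.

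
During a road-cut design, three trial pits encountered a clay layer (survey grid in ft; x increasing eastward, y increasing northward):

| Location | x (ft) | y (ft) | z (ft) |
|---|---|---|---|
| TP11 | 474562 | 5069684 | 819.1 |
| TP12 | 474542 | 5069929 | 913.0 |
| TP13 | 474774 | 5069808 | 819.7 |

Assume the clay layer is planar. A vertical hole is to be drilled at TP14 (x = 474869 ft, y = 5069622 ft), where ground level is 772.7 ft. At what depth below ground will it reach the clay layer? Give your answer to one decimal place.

41.1 ft

Let the plane be z = a·x + b·y + c.
TP12−TP11: −20a + 245b = 93.9;  TP13−TP11: 212a + 124b = 0.6.
Solving gives a = −0.211256891, b = 0.366019846.
Then c = 819.1 − a·474562 − b·5069684 = −1754531.36.
At (474869, 5069622): z_contact = −100319.35 + 1855582.26 − 1754531.36 = 731.55 ft.
Depth below ground = 772.7 − 731.55 = 41.1 ft.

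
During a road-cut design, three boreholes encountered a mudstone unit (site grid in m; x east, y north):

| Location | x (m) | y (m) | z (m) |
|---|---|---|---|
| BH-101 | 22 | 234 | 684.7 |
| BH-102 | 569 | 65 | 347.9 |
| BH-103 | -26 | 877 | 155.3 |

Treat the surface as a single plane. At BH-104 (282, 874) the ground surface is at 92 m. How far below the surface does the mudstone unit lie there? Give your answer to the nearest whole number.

208 m

Let the plane be z = a·x + b·y + c.
BH-102−BH-101: 547a − 169b = −336.8;  BH-103−BH-101: −48a + 643b = −529.4.
Solving gives a = −0.89064, b = −0.88981.
Then c = 684.7 − a·22 − b·234 = 912.51.
At (282, 874): z_contact = −251.2 − 777.7 + 912.51 = -116.3 m.
Depth below ground = 92 − (-116.3) = 208 m.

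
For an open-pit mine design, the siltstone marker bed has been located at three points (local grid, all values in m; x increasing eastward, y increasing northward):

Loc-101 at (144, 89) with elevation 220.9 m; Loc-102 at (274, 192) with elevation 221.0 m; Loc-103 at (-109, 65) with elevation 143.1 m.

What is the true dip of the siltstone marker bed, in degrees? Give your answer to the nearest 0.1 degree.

Two edge vectors: Loc-101→Loc-102 = (130, 103, 0.1), Loc-101→Loc-103 = (-253, -24, -77.8).
Normal n = (Loc-101→Loc-102) × (Loc-101→Loc-103) = (-8011, 10088.7, 22939).
So ∂z/∂x = −n_x/n_z = 0.34923 and ∂z/∂y = −n_y/n_z = −0.43981.
Gradient magnitude |∇z| = √(a² + b²) = √(0.12196 + 0.19343) = 0.56160.
True dip = arctan(0.56160) = 29.3°, dipping toward NW (azimuth ≈ 322°).

29.3°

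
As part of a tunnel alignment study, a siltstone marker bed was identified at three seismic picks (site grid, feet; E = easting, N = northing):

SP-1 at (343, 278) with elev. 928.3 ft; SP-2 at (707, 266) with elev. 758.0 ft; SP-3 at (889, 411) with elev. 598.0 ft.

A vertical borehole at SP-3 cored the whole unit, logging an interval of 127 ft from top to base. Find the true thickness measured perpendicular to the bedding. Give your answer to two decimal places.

104.39 ft

Two edge vectors: SP-1→SP-2 = (364, -12, -170.3), SP-1→SP-3 = (546, 133, -330.3).
Normal n = (SP-1→SP-2) × (SP-1→SP-3) = (26613.5, 27245.4, 54964).
So ∂z/∂E = −n_x/n_z = −0.48420 and ∂z/∂N = −n_y/n_z = −0.49570.
|∇z| = √(a²+b²) = 0.69294, so dip δ = arctan(0.69294) = 34.72°.
True thickness = vertical thickness × cos δ = 127 × cos 34.72° = 104.39 ft.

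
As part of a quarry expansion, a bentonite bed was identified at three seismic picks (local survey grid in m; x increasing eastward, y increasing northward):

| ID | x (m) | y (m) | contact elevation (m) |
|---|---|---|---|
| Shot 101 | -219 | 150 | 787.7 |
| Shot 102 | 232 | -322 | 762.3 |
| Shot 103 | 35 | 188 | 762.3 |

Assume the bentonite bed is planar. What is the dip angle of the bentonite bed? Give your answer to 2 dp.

5.79°

Let the plane be z = a·x + b·y + c.
Shot 102−Shot 101: 451a − 472b = −25.4;  Shot 103−Shot 101: 254a + 38b = −25.4.
Solving gives a = −0.09454, b = −0.03652.
Gradient magnitude |∇z| = √(a² + b²) = √(0.00894 + 0.00133) = 0.10134.
True dip = arctan(0.10134) = 5.79°, dipping toward ENE (azimuth ≈ 069°).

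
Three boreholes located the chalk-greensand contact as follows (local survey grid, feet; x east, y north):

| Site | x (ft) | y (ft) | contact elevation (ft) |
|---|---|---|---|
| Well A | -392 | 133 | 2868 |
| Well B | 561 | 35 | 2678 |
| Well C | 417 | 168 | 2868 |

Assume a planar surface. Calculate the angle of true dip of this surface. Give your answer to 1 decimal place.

53.8°

Let the plane be z = a·x + b·y + c.
Well B−Well A: 953a − 98b = −190;  Well C−Well A: 809a + 35b = 0.
Solving gives a = −0.05904, b = 1.36465.
Gradient magnitude |∇z| = √(a² + b²) = √(0.00349 + 1.86227) = 1.36593.
True dip = arctan(1.36593) = 53.8°, dipping toward S (azimuth ≈ 178°).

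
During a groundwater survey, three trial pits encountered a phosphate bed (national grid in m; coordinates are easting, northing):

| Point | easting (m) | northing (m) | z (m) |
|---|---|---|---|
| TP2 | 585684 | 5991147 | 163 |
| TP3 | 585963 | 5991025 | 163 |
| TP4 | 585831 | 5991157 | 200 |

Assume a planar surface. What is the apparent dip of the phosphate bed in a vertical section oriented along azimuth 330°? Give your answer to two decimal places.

17.87°

Two edge vectors: TP2→TP3 = (279, -122, 0), TP2→TP4 = (147, 10, 37).
Normal n = (TP2→TP3) × (TP2→TP4) = (-4514, -10323, 20724).
So ∂z/∂easting = −n_x/n_z = 0.21782 and ∂z/∂northing = −n_y/n_z = 0.49812.
Unit vector along 330° is (sin 330°, cos 330°) = (-0.5000, 0.8660).
Slope in that direction = a·(-0.5000) + b·(0.8660) = 0.32248.
Apparent dip = arctan|0.32248| = 17.87° (true dip is 28.5°, so apparent ≤ true as expected).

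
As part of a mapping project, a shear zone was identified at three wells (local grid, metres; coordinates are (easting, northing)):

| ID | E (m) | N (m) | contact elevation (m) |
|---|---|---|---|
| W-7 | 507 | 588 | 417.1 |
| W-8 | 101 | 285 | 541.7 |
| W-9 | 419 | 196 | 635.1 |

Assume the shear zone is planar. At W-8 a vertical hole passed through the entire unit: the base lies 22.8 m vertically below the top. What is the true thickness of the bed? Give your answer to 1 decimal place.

Let the plane be z = a·E + b·N + c.
W-8−W-7: −406a − 303b = 124.6;  W-9−W-7: −88a − 392b = 218.
Solving gives a = 0.12990, b = −0.58528.
|∇z| = √(a²+b²) = 0.59953, so dip δ = arctan(0.59953) = 30.94°.
True thickness = vertical thickness × cos δ = 22.8 × cos 30.94° = 19.6 m.

19.6 m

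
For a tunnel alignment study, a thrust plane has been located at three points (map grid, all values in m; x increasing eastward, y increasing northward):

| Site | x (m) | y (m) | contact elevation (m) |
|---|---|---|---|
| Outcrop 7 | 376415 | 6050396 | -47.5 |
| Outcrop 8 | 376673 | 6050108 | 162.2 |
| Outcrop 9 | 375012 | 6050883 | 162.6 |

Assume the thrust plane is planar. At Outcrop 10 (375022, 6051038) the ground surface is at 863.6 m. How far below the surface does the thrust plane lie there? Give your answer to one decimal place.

900.8 m

Let the plane be z = a·x + b·y + c.
Outcrop 8−Outcrop 7: 258a − 288b = 209.7;  Outcrop 9−Outcrop 7: −1403a + 487b = 210.1.
Solving gives a = −0.584131414, b = −1.251409392.
Then c = -47.5 − a·376415 − b·6050396 = 7791350.70.
At (375022, 6051038): z_contact = −219062.13 − 7572325.78 + 7791350.70 = -37.21 m.
Depth below ground = 863.6 − (-37.21) = 900.8 m.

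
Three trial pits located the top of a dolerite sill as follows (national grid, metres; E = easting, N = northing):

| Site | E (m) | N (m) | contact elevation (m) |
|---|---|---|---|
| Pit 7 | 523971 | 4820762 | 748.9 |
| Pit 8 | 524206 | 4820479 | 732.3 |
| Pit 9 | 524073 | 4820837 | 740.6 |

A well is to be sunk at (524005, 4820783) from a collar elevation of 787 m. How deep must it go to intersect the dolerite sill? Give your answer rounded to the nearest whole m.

Two edge vectors: Pit 7→Pit 8 = (235, -283, -16.6), Pit 7→Pit 9 = (102, 75, -8.3).
Normal n = (Pit 7→Pit 8) × (Pit 7→Pit 9) = (3593.9, 257.3, 46491).
So ∂z/∂E = −n_x/n_z = −0.07730313 and ∂z/∂N = −n_y/n_z = −0.00553440.
Intercept c from Pit 7: 748.9 + 40504.60 + 26680.05 = 67933.55.
At (524005, 4820783): z_contact = −40507.2 − 26680.2 + 67933.55 = 746.2 m.
Depth below ground = 787 − 746.2 = 41 m.

41 m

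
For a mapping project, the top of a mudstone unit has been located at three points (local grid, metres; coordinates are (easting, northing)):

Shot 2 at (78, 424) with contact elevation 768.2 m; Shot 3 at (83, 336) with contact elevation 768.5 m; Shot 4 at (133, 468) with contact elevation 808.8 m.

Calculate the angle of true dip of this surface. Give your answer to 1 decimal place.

Let the plane be z = a·E + b·N + c.
Shot 3−Shot 2: 5a − 88b = 0.3;  Shot 4−Shot 2: 55a + 44b = 40.6.
Solving gives a = 0.70870, b = 0.03686.
Gradient magnitude |∇z| = √(a² + b²) = √(0.50225 + 0.00136) = 0.70965.
True dip = arctan(0.70965) = 35.4°, dipping toward W (azimuth ≈ 267°).

35.4°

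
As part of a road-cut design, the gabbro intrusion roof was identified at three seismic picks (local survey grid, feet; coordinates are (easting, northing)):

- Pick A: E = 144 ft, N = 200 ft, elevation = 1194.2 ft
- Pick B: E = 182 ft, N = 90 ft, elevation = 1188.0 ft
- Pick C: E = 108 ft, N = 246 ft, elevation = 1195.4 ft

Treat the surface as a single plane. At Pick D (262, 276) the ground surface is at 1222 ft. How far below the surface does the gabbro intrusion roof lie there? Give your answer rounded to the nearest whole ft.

14 ft

Two edge vectors: Pick A→Pick B = (38, -110, -6.2), Pick A→Pick C = (-36, 46, 1.2).
Normal n = (Pick A→Pick B) × (Pick A→Pick C) = (153.2, 177.6, -2212).
So ∂z/∂E = −n_x/n_z = 0.06926 and ∂z/∂N = −n_y/n_z = 0.08029.
Intercept c from Pick A: 1194.2 − 9.97 − 16.06 = 1168.17.
At (262, 276): z_contact = 18.1 + 22.2 + 1168.17 = 1208.5 ft.
Depth below ground = 1222 − 1208.5 = 14 ft.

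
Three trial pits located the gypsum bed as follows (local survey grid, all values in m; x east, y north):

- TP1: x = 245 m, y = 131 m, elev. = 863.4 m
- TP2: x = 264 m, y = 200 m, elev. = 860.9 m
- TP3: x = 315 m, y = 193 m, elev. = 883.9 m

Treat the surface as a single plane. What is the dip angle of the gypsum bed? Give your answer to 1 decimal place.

24.5°

Two edge vectors: TP1→TP2 = (19, 69, -2.5), TP1→TP3 = (70, 62, 20.5).
Normal n = (TP1→TP2) × (TP1→TP3) = (1569.5, -564.5, -3652).
So ∂z/∂x = −n_x/n_z = 0.42976 and ∂z/∂y = −n_y/n_z = −0.15457.
Gradient magnitude |∇z| = √(a² + b²) = √(0.18470 + 0.02389) = 0.45672.
True dip = arctan(0.45672) = 24.5°, dipping toward WNW (azimuth ≈ 290°).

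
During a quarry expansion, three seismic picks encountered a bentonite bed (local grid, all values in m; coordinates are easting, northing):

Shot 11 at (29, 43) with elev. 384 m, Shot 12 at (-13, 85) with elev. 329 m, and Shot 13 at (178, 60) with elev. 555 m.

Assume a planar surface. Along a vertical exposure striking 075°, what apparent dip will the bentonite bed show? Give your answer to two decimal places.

Two edge vectors: Shot 11→Shot 12 = (-42, 42, -55), Shot 11→Shot 13 = (149, 17, 171).
Normal n = (Shot 11→Shot 12) × (Shot 11→Shot 13) = (8117, -1013, -6972).
So ∂z/∂easting = −n_x/n_z = 1.16423 and ∂z/∂northing = −n_y/n_z = −0.14530.
Unit vector along 075° is (sin 75°, cos 75°) = (0.9659, 0.2588).
Slope in that direction = a·(0.9659) + b·(0.2588) = 1.08695.
Apparent dip = arctan|1.08695| = 47.39° (true dip is 49.6°, so apparent ≤ true as expected).

47.39°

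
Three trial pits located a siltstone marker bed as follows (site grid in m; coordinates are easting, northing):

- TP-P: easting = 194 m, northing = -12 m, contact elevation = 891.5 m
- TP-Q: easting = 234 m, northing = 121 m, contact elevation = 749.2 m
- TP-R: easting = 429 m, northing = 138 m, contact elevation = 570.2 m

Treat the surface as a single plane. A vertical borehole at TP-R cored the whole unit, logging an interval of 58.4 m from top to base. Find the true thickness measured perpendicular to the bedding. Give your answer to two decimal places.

Let the plane be z = a·easting + b·northing + c.
TP-Q−TP-P: 40a + 133b = −142.3;  TP-R−TP-P: 235a + 150b = −321.3.
Solving gives a = −0.84688, b = −0.81522.
|∇z| = √(a²+b²) = 1.17550, so dip δ = arctan(1.17550) = 49.61°.
True thickness = vertical thickness × cos δ = 58.4 × cos 49.61° = 37.84 m.

37.84 m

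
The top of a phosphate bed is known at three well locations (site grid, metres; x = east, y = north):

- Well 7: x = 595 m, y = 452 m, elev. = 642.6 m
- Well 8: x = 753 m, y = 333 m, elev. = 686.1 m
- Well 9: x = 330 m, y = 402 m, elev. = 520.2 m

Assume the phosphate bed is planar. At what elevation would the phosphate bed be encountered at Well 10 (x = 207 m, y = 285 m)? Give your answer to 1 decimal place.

444.8 m

Two edge vectors: Well 7→Well 8 = (158, -119, 43.5), Well 7→Well 9 = (-265, -50, -122.4).
Normal n = (Well 7→Well 8) × (Well 7→Well 9) = (16740.6, 7811.7, -39435).
So ∂z/∂x = −n_x/n_z = 0.42451 and ∂z/∂y = −n_y/n_z = 0.19809.
Intercept c from Well 7: 642.6 − 252.58 − 89.54 = 300.48.
At (207, 285): z = 87.9 + 56.5 + 300.48 = 444.8 m.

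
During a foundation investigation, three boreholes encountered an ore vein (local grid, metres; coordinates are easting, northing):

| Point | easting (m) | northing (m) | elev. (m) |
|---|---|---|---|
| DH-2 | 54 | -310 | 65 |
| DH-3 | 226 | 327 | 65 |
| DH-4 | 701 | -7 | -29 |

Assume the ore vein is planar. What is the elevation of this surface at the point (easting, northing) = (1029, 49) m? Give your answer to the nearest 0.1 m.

Let the plane be z = a·easting + b·northing + c.
DH-3−DH-2: 172a + 637b = 0;  DH-4−DH-2: 647a + 303b = −94.
Solving gives a = −0.166317, b = 0.044908.
Then c = 65 − a·54 − b·-310 = 87.90.
At (1029, 49): z = −171.1 + 2.2 + 87.90 = -81.0 m.

-81.0 m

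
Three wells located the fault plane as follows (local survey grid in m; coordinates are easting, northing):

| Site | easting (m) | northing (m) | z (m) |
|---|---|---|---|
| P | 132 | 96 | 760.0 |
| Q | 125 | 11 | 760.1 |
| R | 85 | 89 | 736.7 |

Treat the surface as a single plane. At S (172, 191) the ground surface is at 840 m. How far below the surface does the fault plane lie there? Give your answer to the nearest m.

64 m

Two edge vectors: P→Q = (-7, -85, 0.1), P→R = (-47, -7, -23.3).
Normal n = (P→Q) × (P→R) = (1981.2, -167.8, -3946).
So ∂z/∂easting = −n_x/n_z = 0.50208 and ∂z/∂northing = −n_y/n_z = −0.04252.
Intercept c from P: 760 − 66.27 + 4.08 = 697.81.
At (172, 191): z_contact = 86.4 − 8.1 + 697.81 = 776.0 m.
Depth below ground = 840 − 776.0 = 64 m.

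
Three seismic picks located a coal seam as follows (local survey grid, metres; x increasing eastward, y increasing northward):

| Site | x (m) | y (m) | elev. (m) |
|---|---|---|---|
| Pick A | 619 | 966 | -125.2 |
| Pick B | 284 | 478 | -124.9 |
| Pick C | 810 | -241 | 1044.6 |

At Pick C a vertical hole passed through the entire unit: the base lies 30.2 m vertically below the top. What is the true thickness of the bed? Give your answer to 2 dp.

Let the plane be z = a·x + b·y + c.
Pick B−Pick A: −335a − 488b = 0.3;  Pick C−Pick A: 191a − 1207b = 1169.8.
Solving gives a = 1.14661, b = −0.78774.
|∇z| = √(a²+b²) = 1.39113, so dip δ = arctan(1.39113) = 54.29°.
True thickness = vertical thickness × cos δ = 30.2 × cos 54.29° = 17.63 m.

17.63 m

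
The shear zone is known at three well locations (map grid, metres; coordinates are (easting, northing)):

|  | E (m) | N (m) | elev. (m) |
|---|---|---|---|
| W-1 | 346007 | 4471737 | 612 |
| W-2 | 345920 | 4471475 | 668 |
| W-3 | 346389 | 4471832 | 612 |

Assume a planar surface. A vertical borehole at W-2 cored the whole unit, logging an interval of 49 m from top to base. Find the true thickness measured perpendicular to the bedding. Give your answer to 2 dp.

Let the plane be z = a·E + b·N + c.
W-2−W-1: −87a − 262b = 56;  W-3−W-1: 382a + 95b = 0.
Solving gives a = 0.05794, b = −0.23298.
|∇z| = √(a²+b²) = 0.24008, so dip δ = arctan(0.24008) = 13.50°.
True thickness = vertical thickness × cos δ = 49 × cos 13.50° = 47.65 m.

47.65 m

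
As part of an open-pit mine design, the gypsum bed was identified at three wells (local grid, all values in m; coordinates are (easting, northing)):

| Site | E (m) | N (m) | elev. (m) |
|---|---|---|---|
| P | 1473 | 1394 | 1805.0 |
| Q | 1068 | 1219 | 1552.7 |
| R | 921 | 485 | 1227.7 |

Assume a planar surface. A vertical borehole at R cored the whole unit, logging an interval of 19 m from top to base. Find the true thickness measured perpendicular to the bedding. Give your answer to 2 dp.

16.39 m

Two edge vectors: P→Q = (-405, -175, -252.3), P→R = (-552, -909, -577.3).
Normal n = (P→Q) × (P→R) = (-128313.2, -94536.9, 271545).
So ∂z/∂E = −n_x/n_z = 0.47253 and ∂z/∂N = −n_y/n_z = 0.34814.
|∇z| = √(a²+b²) = 0.58693, so dip δ = arctan(0.58693) = 30.41°.
True thickness = vertical thickness × cos δ = 19 × cos 30.41° = 16.39 m.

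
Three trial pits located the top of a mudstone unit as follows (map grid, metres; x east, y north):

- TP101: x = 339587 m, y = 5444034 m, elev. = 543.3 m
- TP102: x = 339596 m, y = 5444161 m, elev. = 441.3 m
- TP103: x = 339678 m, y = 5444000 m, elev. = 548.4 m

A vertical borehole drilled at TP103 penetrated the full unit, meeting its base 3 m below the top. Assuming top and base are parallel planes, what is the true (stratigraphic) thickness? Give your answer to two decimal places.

2.32 m

Two edge vectors: TP101→TP102 = (9, 127, -102), TP101→TP103 = (91, -34, 5.1).
Normal n = (TP101→TP102) × (TP101→TP103) = (-2820.3, -9327.9, -11863).
So ∂z/∂x = −n_x/n_z = −0.23774 and ∂z/∂y = −n_y/n_z = −0.78630.
|∇z| = √(a²+b²) = 0.82146, so dip δ = arctan(0.82146) = 39.40°.
True thickness = vertical thickness × cos δ = 3 × cos 39.40° = 2.32 m.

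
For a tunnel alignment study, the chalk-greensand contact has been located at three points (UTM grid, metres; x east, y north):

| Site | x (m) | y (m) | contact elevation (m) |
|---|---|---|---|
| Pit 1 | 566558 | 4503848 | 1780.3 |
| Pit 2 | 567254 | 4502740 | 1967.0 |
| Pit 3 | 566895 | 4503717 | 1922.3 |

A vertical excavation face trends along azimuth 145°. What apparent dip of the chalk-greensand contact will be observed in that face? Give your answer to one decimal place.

Two edge vectors: Pit 1→Pit 2 = (696, -1108, 186.7), Pit 1→Pit 3 = (337, -131, 142).
Normal n = (Pit 1→Pit 2) × (Pit 1→Pit 3) = (-132878.3, -35914.1, 282220).
So ∂z/∂x = −n_x/n_z = 0.47083 and ∂z/∂y = −n_y/n_z = 0.12726.
Unit vector along 145° is (sin 145°, cos 145°) = (0.5736, -0.8192).
Slope in that direction = a·(0.5736) + b·(-0.8192) = 0.16582.
Apparent dip = arctan|0.16582| = 9.4° (true dip is 26.0°, so apparent ≤ true as expected).

9.4°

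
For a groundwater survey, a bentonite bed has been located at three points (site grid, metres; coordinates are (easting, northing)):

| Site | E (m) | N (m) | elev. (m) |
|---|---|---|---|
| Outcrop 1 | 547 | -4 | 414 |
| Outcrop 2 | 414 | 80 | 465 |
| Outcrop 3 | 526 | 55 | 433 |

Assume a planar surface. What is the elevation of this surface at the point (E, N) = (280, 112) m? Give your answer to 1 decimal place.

Let the plane be z = a·E + b·N + c.
Outcrop 2−Outcrop 1: −133a + 84b = 51;  Outcrop 3−Outcrop 1: −21a + 59b = 19.
Solving gives a = −0.23229, b = 0.23936.
Then c = 414 − a·547 − b·-4 = 542.02.
At (280, 112): z = −65.0 + 26.8 + 542.02 = 503.8 m.

503.8 m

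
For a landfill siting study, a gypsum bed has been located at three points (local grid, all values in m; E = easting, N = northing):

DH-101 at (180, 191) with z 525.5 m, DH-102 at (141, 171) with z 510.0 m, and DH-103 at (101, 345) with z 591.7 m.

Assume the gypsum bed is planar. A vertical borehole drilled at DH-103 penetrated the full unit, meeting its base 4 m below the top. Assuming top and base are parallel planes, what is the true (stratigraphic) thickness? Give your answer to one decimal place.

Two edge vectors: DH-101→DH-102 = (-39, -20, -15.5), DH-101→DH-103 = (-79, 154, 66.2).
Normal n = (DH-101→DH-102) × (DH-101→DH-103) = (1063, 3806.3, -7586).
So ∂z/∂E = −n_x/n_z = 0.14013 and ∂z/∂N = −n_y/n_z = 0.50175.
|∇z| = √(a²+b²) = 0.52095, so dip δ = arctan(0.52095) = 27.52°.
True thickness = vertical thickness × cos δ = 4 × cos 27.52° = 3.5 m.

3.5 m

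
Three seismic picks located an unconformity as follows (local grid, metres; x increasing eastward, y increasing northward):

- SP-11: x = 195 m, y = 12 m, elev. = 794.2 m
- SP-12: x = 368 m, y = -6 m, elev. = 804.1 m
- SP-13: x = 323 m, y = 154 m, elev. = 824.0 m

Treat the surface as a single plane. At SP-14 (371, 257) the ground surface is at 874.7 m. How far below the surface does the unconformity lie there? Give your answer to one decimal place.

Two edge vectors: SP-11→SP-12 = (173, -18, 9.9), SP-11→SP-13 = (128, 142, 29.8).
Normal n = (SP-11→SP-12) × (SP-11→SP-13) = (-1942.2, -3888.2, 26870).
So ∂z/∂x = −n_x/n_z = 0.07228 and ∂z/∂y = −n_y/n_z = 0.14470.
Intercept c from SP-11: 794.2 − 14.09 − 1.74 = 778.37.
At (371, 257): z_contact = 26.82 + 37.19 + 778.37 = 842.37 m.
Depth below ground = 874.7 − 842.37 = 32.3 m.

32.3 m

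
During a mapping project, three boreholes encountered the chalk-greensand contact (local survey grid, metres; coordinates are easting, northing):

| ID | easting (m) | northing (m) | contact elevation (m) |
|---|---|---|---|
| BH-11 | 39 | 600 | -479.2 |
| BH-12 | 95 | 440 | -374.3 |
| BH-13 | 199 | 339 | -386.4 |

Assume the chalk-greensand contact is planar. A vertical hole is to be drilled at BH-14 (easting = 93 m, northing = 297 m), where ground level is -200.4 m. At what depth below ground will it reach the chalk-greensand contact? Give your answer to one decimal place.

Two edge vectors: BH-11→BH-12 = (56, -160, 104.9), BH-11→BH-13 = (160, -261, 92.8).
Normal n = (BH-11→BH-12) × (BH-11→BH-13) = (12530.9, 11587.2, 10984).
So ∂z/∂easting = −n_x/n_z = −1.14083 and ∂z/∂northing = −n_y/n_z = −1.05492.
Intercept c from BH-11: -479.2 + 44.49 + 632.95 = 198.24.
At (93, 297): z_contact = −106.10 − 313.31 + 198.24 = -221.17 m.
Depth below ground = -200.4 − (-221.17) = 20.8 m.

20.8 m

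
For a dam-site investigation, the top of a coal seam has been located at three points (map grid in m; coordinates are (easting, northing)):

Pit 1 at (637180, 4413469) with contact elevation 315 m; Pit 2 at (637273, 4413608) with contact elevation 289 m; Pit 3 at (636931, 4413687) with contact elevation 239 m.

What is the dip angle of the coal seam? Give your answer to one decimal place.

Let the plane be z = a·E + b·N + c.
Pit 2−Pit 1: 93a + 139b = −26;  Pit 3−Pit 1: −249a + 218b = −76.
Solving gives a = 0.08920, b = −0.24673.
Gradient magnitude |∇z| = √(a² + b²) = √(0.00796 + 0.06088) = 0.26236.
True dip = arctan(0.26236) = 14.7°, dipping toward NNW (azimuth ≈ 340°).

14.7°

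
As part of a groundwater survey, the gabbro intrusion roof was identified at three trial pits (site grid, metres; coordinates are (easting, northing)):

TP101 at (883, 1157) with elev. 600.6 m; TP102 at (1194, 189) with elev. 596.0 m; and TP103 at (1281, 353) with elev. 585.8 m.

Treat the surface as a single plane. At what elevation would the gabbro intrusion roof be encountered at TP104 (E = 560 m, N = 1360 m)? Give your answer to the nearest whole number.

622 m

Two edge vectors: TP101→TP102 = (311, -968, -4.6), TP101→TP103 = (398, -804, -14.8).
Normal n = (TP101→TP102) × (TP101→TP103) = (10628, 2772, 135220).
So ∂z/∂E = −n_x/n_z = −0.07860 and ∂z/∂N = −n_y/n_z = −0.02050.
Intercept c from TP101: 600.6 + 69.40 + 23.72 = 693.72.
At (560, 1360): z = −44.0 − 27.9 + 693.72 = 621.8 m.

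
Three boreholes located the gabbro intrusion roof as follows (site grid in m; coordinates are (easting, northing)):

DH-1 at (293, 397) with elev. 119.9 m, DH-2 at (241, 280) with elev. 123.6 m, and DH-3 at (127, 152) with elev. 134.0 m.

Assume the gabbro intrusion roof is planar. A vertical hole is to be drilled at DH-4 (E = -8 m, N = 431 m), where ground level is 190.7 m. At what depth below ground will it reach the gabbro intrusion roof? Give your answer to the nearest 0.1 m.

Let the plane be z = a·E + b·N + c.
DH-2−DH-1: −52a − 117b = 3.7;  DH-3−DH-1: −166a − 245b = 14.1.
Solving gives a = −0.11122, b = 0.01781.
Then c = 119.9 − a·293 − b·397 = 145.42.
At (-8, 431): z_contact = 0.89 + 7.68 + 145.42 = 153.98 m.
Depth below ground = 190.7 − 153.98 = 36.7 m.

36.7 m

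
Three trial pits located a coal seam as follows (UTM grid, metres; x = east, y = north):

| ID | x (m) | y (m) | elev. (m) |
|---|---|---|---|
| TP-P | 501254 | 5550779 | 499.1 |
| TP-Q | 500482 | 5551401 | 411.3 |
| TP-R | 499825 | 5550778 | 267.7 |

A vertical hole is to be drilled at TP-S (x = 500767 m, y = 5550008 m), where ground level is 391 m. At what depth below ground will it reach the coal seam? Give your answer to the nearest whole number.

Two edge vectors: TP-P→TP-Q = (-772, 622, -87.8), TP-P→TP-R = (-1429, -1, -231.4).
Normal n = (TP-P→TP-Q) × (TP-P→TP-R) = (-144018.6, -53174.6, 889610).
So ∂z/∂x = −n_x/n_z = 0.16188959 and ∂z/∂y = −n_y/n_z = 0.05977293.
Intercept c from TP-P: 499.1 − 81147.81 − 331786.35 = −412435.05.
At (500767, 5550008): z_contact = 81069.0 + 331740.3 − 412435.05 = 374.2 m.
Depth below ground = 391 − 374.2 = 17 m.

17 m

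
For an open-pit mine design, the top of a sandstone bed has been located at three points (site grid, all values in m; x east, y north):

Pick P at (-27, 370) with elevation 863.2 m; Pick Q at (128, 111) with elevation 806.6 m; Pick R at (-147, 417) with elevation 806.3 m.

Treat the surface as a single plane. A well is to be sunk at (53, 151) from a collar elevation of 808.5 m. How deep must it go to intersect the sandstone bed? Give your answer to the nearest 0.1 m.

30.5 m

Let the plane be z = a·x + b·y + c.
Pick Q−Pick P: 155a − 259b = −56.6;  Pick R−Pick P: −120a + 47b = −56.9.
Solving gives a = 0.73113, b = 0.65608.
Then c = 863.2 − a·-27 − b·370 = 640.19.
At (53, 151): z_contact = 38.75 + 99.07 + 640.19 = 778.01 m.
Depth below ground = 808.5 − 778.01 = 30.5 m.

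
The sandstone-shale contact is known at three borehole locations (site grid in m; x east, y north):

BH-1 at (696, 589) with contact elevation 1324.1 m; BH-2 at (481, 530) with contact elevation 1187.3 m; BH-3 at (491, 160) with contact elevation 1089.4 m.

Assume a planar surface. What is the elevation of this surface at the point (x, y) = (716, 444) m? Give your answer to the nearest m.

1295 m

Let the plane be z = a·x + b·y + c.
BH-2−BH-1: −215a − 59b = −136.8;  BH-3−BH-1: −205a − 429b = −234.7.
Solving gives a = 0.55952, b = 0.27972.
Then c = 1324.1 − a·696 − b·589 = 769.92.
At (716, 444): z = 400.6 + 124.2 + 769.92 = 1294.7 m.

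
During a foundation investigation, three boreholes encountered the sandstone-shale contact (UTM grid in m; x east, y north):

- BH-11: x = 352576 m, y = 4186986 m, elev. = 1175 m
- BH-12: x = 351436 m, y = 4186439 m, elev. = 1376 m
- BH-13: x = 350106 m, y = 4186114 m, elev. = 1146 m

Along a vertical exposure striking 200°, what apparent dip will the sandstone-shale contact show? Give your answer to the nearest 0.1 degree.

50.4°

Two edge vectors: BH-11→BH-12 = (-1140, -547, 201), BH-11→BH-13 = (-2470, -872, -29).
Normal n = (BH-11→BH-12) × (BH-11→BH-13) = (191135, -529530, -357010).
So ∂z/∂x = −n_x/n_z = 0.53538 and ∂z/∂y = −n_y/n_z = −1.48324.
Unit vector along 200° is (sin 200°, cos 200°) = (-0.3420, -0.9397).
Slope in that direction = a·(-0.3420) + b·(-0.9397) = 1.21068.
Apparent dip = arctan|1.21068| = 50.4° (true dip is 57.6°, so apparent ≤ true as expected).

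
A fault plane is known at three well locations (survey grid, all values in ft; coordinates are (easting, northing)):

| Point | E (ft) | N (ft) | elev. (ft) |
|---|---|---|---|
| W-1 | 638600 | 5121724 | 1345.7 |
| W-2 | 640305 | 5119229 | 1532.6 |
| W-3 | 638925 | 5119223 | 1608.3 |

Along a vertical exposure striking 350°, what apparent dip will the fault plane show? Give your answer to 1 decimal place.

5.8°

Two edge vectors: W-1→W-2 = (1705, -2495, 186.9), W-1→W-3 = (325, -2501, 262.6).
Normal n = (W-1→W-2) × (W-1→W-3) = (-187750.1, -386990.5, -3453330).
So ∂z/∂E = −n_x/n_z = −0.05437 and ∂z/∂N = −n_y/n_z = −0.11206.
Unit vector along 350° is (sin 350°, cos 350°) = (-0.1736, 0.9848).
Slope in that direction = a·(-0.1736) + b·(0.9848) = −0.10092.
Apparent dip = arctan|0.10092| = 5.8° (true dip is 7.1°, so apparent ≤ true as expected).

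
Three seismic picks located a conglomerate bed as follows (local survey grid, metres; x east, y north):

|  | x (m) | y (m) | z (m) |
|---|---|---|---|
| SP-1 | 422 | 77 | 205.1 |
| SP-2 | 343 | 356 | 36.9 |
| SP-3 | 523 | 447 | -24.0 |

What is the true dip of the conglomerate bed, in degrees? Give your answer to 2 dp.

31.46°

Let the plane be z = a·x + b·y + c.
SP-2−SP-1: −79a + 279b = −168.2;  SP-3−SP-1: 101a + 370b = −229.1.
Solving gives a = −0.02935, b = −0.61118.
Gradient magnitude |∇z| = √(a² + b²) = √(0.00086 + 0.37354) = 0.61188.
True dip = arctan(0.61188) = 31.46°, dipping toward N (azimuth ≈ 003°).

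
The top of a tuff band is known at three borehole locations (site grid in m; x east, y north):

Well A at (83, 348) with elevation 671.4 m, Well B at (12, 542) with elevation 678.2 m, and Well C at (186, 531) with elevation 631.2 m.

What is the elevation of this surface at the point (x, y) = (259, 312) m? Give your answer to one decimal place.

Two edge vectors: Well A→Well B = (-71, 194, 6.8), Well A→Well C = (103, 183, -40.2).
Normal n = (Well A→Well B) × (Well A→Well C) = (-9043.2, -2153.8, -32975).
So ∂z/∂x = −n_x/n_z = −0.27424 and ∂z/∂y = −n_y/n_z = −0.06532.
Intercept c from Well A: 671.4 + 22.76 + 22.73 = 716.89.
At (259, 312): z = −71.0 − 20.4 + 716.89 = 625.5 m.

625.5 m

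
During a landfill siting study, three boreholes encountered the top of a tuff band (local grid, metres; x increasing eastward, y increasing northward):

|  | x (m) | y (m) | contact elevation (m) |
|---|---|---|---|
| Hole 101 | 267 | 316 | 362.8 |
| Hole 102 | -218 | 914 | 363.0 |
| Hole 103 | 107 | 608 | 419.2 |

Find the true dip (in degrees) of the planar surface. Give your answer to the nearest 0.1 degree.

Let the plane be z = a·x + b·y + c.
Hole 102−Hole 101: −485a + 598b = 0.2;  Hole 103−Hole 101: −160a + 292b = 56.4.
Solving gives a = 0.73289, b = 0.59473.
Gradient magnitude |∇z| = √(a² + b²) = √(0.53712 + 0.35371) = 0.94384.
True dip = arctan(0.94384) = 43.3°, dipping toward SW (azimuth ≈ 231°).

43.3°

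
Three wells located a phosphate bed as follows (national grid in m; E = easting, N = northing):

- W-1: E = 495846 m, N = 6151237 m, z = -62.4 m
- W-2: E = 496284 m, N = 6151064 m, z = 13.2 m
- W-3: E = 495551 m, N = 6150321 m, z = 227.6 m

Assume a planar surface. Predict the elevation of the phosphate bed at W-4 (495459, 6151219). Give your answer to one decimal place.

Two edge vectors: W-1→W-2 = (438, -173, 75.6), W-1→W-3 = (-295, -916, 290).
Normal n = (W-1→W-2) × (W-1→W-3) = (19079.6, -149322, -452243).
So ∂z/∂E = −n_x/n_z = 0.042188823 and ∂z/∂N = −n_y/n_z = −0.330180898.
Intercept c from W-1: -62.4 − 20919.16 + 2031020.96 = 2010039.40.
At (495459, 6151219): z = 20902.8 − 2031015.0 + 2010039.40 = -72.8 m.

-72.8 m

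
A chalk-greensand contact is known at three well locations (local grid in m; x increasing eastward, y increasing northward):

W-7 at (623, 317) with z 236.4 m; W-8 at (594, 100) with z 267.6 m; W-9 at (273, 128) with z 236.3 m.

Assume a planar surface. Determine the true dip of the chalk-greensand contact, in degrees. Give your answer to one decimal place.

10.0°

Two edge vectors: W-7→W-8 = (-29, -217, 31.2), W-7→W-9 = (-350, -189, -0.1).
Normal n = (W-7→W-8) × (W-7→W-9) = (5918.5, -10922.9, -70469).
So ∂z/∂x = −n_x/n_z = 0.08399 and ∂z/∂y = −n_y/n_z = −0.15500.
Gradient magnitude |∇z| = √(a² + b²) = √(0.00705 + 0.02403) = 0.17629.
True dip = arctan(0.17629) = 10.0°, dipping toward NNW (azimuth ≈ 332°).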